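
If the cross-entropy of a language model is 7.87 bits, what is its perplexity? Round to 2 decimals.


Perplexity formula: PP = 2^H
H = 7.87
PP = 2^7.87
Decompose: 2^7.87 = 2^7 * 2^0.87
2^7 = 128, 2^0.87 ~ 1.8276629
PP ~ 128 * 1.8276629 = 233.9408512
Rounded to 2 decimals: 233.94

233.94


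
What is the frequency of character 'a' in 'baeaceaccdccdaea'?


Scanning 'baeaceaccdccdaea' for 'a':
  Position 1: 'a' -> MATCH (count: 1)
  Position 3: 'a' -> MATCH (count: 2)
  Position 6: 'a' -> MATCH (count: 3)
  Position 13: 'a' -> MATCH (count: 4)
  Position 15: 'a' -> MATCH (count: 5)
Total occurrences of 'a': 5

5


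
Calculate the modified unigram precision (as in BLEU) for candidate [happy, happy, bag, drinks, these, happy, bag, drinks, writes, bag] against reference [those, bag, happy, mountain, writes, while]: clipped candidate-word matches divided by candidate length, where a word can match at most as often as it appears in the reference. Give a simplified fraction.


Reference word counts: {'bag': 1, 'happy': 1, 'mountain': 1, 'those': 1, 'while': 1, 'writes': 1}
Checking each candidate word (with clipping):
  'happy' -> in reference (ref count 1, used 1/1) -> match (matches: 1)
  'happy' -> ref count 1 already used up (1/1) -> clipped, no match (matches: 1)
  'bag' -> in reference (ref count 1, used 1/1) -> match (matches: 2)
  'drinks' -> not in reference -> no match (matches: 2)
  'these' -> not in reference -> no match (matches: 2)
  'happy' -> ref count 1 already used up (1/1) -> clipped, no match (matches: 2)
  'bag' -> ref count 1 already used up (1/1) -> clipped, no match (matches: 2)
  'drinks' -> not in reference -> no match (matches: 2)
  'writes' -> in reference (ref count 1, used 1/1) -> match (matches: 3)
  'bag' -> ref count 1 already used up (1/1) -> clipped, no match (matches: 3)
Clipped matches: 3, Candidate length: 10
Precision = 3/10

3/10


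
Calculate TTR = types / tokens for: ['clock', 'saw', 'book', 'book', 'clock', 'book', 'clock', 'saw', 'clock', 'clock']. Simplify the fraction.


Tokens: 10
Unique types: ('book', 'clock', 'saw') = 3
TTR = 3/10
Already in lowest terms.

3/10


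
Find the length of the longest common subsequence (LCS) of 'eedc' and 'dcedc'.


DP table for LCS of 'eedc' and 'dcedc':
       d  c  e  d  c
    0  0  0  0  0  0
  e 0  0  0  1  1  1
  e 0  0  0  1  1  1
  d 0  1  1  1  2  2
  c 0  1  2  2  2  3
LCS: 'edc'
LCS length = 3

3


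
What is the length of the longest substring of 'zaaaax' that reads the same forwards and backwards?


Scanning 'zaaaax' for palindromic substrings.
Substring at positions 1-4: 'aaaa'.
Check: reverse('aaaa') = 'aaaa' -> palindrome confirmed.
Neighbouring characters ('z' / 'x') break symmetry, so it cannot extend further.
No longer palindromic substring exists; longest length = 4

4


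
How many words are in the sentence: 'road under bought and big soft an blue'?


Counting words by splitting on spaces:
  Word 1: 'road'
  Word 2: 'under'
  Word 3: 'bought'
  Word 4: 'and'
  Word 5: 'big'
  Word 6: 'soft'
  Word 7: 'an'
  Word 8: 'blue'
Total words: 8

8


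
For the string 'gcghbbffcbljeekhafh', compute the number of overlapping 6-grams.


String 'gcghbbffcbljeekhafh' has length L = 19.
Number of overlapping n-grams = L - n + 1
Substituting: 19 - 6 + 1 = 14

14


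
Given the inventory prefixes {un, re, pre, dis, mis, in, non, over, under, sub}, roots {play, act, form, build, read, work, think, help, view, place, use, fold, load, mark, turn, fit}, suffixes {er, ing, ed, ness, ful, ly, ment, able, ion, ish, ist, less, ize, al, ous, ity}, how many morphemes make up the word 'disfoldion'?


Segmenting 'disfoldion' against the inventory:
  'dis' -> prefix (morpheme 1)
  'fold' -> root (morpheme 2)
  'ion' -> suffix (morpheme 3)
Total morphemes: 3

3


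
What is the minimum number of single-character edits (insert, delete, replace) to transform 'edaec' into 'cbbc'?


Building DP table for s1='edaec' (len 5) and s2='cbbc' (len 4):
       c  b  b  c
    0  1  2  3  4
  e 1  1  2  3  4
  d 2  2  2  3  4
  a 3  3  3  3  4
  e 4  4  4  4  4
  c 5  4  5  5  4
Edit distance = dp[5][4] = 4

4


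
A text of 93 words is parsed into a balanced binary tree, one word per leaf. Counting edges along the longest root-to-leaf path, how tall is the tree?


In a balanced binary tree with n leaves the deepest leaf is ceil(log2(n)) edges below the root.
log2(93) = 6.5392
ceil(6.5392) = 7
height (edges) = 7

7


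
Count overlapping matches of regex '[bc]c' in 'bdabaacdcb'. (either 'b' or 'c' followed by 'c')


Pattern: [bc]c means either 'b' or 'c' followed by 'c'.
Scanning 'bdabaacdcb' position-by-position:
  Pos 0: window 'bd' -> no
  Pos 1: window 'da' -> no
  Pos 2: window 'ab' -> no
  Pos 3: window 'ba' -> no
  Pos 4: window 'aa' -> no
  Pos 5: window 'ac' -> no
  Pos 6: window 'cd' -> no
  Pos 7: window 'dc' -> no
  Pos 8: window 'cb' -> no
  Pos 9: window 'b' -> no
Total matches: 0

0


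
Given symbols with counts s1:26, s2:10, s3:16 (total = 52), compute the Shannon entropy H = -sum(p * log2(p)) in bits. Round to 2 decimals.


Computing entropy H = -sum(p_i * log2(p_i)):
  s1: p = 26/52 = 0.5000, -p*log2(p) = 0.5000
  s2: p = 10/52 = 0.1923, -p*log2(p) = 0.4574
  s3: p = 16/52 = 0.3077, -p*log2(p) = 0.5232
H = sum of terms = 1.4806
Rounded to 2 decimals: 1.48

1.48


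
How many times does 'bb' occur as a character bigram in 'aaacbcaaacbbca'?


Scanning 'aaacbcaaacbbca' for bigram 'bb':
  Position 0: 'aa' -> no
  Position 1: 'aa' -> no
  Position 2: 'ac' -> no
  Position 3: 'cb' -> no
  Position 4: 'bc' -> no
  Position 5: 'ca' -> no
  Position 6: 'aa' -> no
  Position 7: 'aa' -> no
  Position 8: 'ac' -> no
  Position 9: 'cb' -> no
  Position 10: 'bb' -> MATCH
  Position 11: 'bc' -> no
  Position 12: 'ca' -> no
Total matches: 1

1


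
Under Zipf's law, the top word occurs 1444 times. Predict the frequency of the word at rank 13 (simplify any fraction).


Zipf's law: freq(rank) = f1 / rank
f1 = 1444, rank = 13
freq = 1444 / 13
GCD(1444, 13) = 1
Simplified: 1444/13

1444/13


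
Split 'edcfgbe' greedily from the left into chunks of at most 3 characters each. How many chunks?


'edcfgbe' has 7 characters.
Chunking with max size 3:
  Chunk 1: 'edc' (positions 0-2)
  Chunk 2: 'fgb' (positions 3-5)
  Chunk 3: 'e' (positions 6-6)
Total chunks: ceil(7 / 3) = 3

3


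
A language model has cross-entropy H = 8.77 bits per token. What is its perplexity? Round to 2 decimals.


Perplexity formula: PP = 2^H
H = 8.77
PP = 2^8.77
Decompose: 2^8.77 = 2^8 * 2^0.77
2^8 = 256, 2^0.77 ~ 1.7052698
PP ~ 256 * 1.7052698 = 436.5490688
Rounded to 2 decimals: 436.55

436.55


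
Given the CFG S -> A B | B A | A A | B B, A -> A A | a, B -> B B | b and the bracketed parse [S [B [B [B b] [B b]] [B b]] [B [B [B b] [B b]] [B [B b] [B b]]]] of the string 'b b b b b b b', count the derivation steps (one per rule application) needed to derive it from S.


Every bracketed nonterminal node [X ...] in the tree is produced by exactly one rule application.
Reading the tree off as a leftmost derivation:
  Step 1: S  =>  B B   (applied S -> B B)
  Step 2: B B  =>  B B B   (applied B -> B B)
  Step 3: B B B  =>  B B B B   (applied B -> B B)
  Step 4: B B B B  =>  b B B B   (applied B -> b)
  Step 5: b B B B  =>  b b B B   (applied B -> b)
  Step 6: b b B B  =>  b b b B   (applied B -> b)
  Step 7: b b b B  =>  b b b B B   (applied B -> B B)
  Step 8: b b b B B  =>  b b b B B B   (applied B -> B B)
  Step 9: b b b B B B  =>  b b b b B B   (applied B -> b)
  Step 10: b b b b B B  =>  b b b b b B   (applied B -> b)
  Step 11: b b b b b B  =>  b b b b b B B   (applied B -> B B)
  Step 12: b b b b b B B  =>  b b b b b b B   (applied B -> b)
  Step 13: b b b b b b B  =>  b b b b b b b   (applied B -> b)
Final yield: b b b b b b b
Total rewrite steps: 13

13


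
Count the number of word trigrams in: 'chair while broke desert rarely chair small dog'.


Word trigrams from [8] words:
  Trigram 1: (chair while broke)
  Trigram 2: (while broke desert)
  Trigram 3: (broke desert rarely)
  Trigram 4: (desert rarely chair)
  Trigram 5: (rarely chair small)
  Trigram 6: (chair small dog)
Total word trigrams: 8 - 2 = 6

6


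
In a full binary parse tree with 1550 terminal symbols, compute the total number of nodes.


Leaf nodes (terminals): 1550
Internal nodes = n - 1 = 1550 - 1 = 1549
Total = leaves + internal = 1550 + 1549 = 3099

3099


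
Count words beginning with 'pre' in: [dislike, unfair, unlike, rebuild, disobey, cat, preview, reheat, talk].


Checking each word for prefix 'pre':
  'dislike' -> no (count: 0)
  'unfair' -> no (count: 0)
  'unlike' -> no (count: 0)
  'rebuild' -> no (count: 0)
  'disobey' -> no (count: 0)
  'cat' -> no (count: 0)
  'preview' -> YES, starts with 'pre' (count: 1)
  'reheat' -> no (count: 1)
  'talk' -> no (count: 1)
Total with prefix 'pre': 1

1


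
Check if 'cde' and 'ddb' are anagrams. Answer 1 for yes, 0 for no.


Sort characters of 'cde': 'cde'
Sort characters of 'ddb': 'bdd'
Sorted forms differ -> they are NOT anagrams
Result: 0

0


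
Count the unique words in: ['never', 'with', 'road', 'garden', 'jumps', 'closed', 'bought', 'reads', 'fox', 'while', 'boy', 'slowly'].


Listing all tokens and tracking unique types:
  Token 1: 'never' -> NEW (unique so far: 1)
  Token 2: 'with' -> NEW (unique so far: 2)
  Token 3: 'road' -> NEW (unique so far: 3)
  Token 4: 'garden' -> NEW (unique so far: 4)
  Token 5: 'jumps' -> NEW (unique so far: 5)
  Token 6: 'closed' -> NEW (unique so far: 6)
  Token 7: 'bought' -> NEW (unique so far: 7)
  Token 8: 'reads' -> NEW (unique so far: 8)
  Token 9: 'fox' -> NEW (unique so far: 9)
  Token 10: 'while' -> NEW (unique so far: 10)
  Token 11: 'boy' -> NEW (unique so far: 11)
  Token 12: 'slowly' -> NEW (unique so far: 12)
Unique types: ('bought', 'boy', 'closed', 'fox', 'garden', 'jumps', 'never', 'reads', 'road', 'slowly', 'while', 'with')
Vocabulary size: 12

12


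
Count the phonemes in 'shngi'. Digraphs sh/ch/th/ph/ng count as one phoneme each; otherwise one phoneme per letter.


Parsing 'shngi' greedily, digraphs first:
  'sh' -> digraph (1 consonant phoneme) (phonemes so far: 1)
  'ng' -> digraph (1 consonant phoneme) (phonemes so far: 2)
  'i' -> vowel phoneme (phonemes so far: 3)
Total phonemes: 3

3


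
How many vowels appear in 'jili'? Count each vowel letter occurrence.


Scanning each character of 'jili':
  Position 1: 'j' -> consonant (running count: 0)
  Position 2: 'i' -> vowel (running count: 1)
  Position 3: 'l' -> consonant (running count: 1)
  Position 4: 'i' -> vowel (running count: 2)
Total vowels: 2

2


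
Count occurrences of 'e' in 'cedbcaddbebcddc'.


Scanning 'cedbcaddbebcddc' for 'e':
  Position 1: 'e' -> MATCH (count: 1)
  Position 9: 'e' -> MATCH (count: 2)
Total occurrences of 'e': 2

2


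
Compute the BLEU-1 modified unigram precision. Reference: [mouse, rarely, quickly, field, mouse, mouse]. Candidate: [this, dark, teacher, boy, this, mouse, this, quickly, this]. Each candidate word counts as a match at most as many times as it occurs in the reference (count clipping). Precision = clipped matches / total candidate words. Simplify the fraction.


Reference word counts: {'field': 1, 'mouse': 3, 'quickly': 1, 'rarely': 1}
Checking each candidate word (with clipping):
  'this' -> not in reference -> no match (matches: 0)
  'dark' -> not in reference -> no match (matches: 0)
  'teacher' -> not in reference -> no match (matches: 0)
  'boy' -> not in reference -> no match (matches: 0)
  'this' -> not in reference -> no match (matches: 0)
  'mouse' -> in reference (ref count 3, used 1/3) -> match (matches: 1)
  'this' -> not in reference -> no match (matches: 1)
  'quickly' -> in reference (ref count 1, used 1/1) -> match (matches: 2)
  'this' -> not in reference -> no match (matches: 2)
Clipped matches: 2, Candidate length: 9
Precision = 2/9

2/9


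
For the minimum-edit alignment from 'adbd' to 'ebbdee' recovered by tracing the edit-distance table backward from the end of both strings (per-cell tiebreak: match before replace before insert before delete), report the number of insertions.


Edit distance = 4. Backtracking from cell (4, 6) with preference match > replace > insert > delete,
then listing the resulting alignment 'adbd' -> 'ebbdee' left to right:
  Step 1: replace a->e
  Step 2: replace d->b
  Step 3: keep 'b'
  Step 4: keep 'd'
  Step 5: insert 'e' [insertion #1]
  Step 6: insert 'e' [insertion #2]
Total insertions: 2

2


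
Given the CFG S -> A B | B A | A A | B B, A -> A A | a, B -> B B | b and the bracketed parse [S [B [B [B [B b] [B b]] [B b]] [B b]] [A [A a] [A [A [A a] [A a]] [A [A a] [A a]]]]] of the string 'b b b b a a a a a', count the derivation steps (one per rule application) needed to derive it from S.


Every bracketed nonterminal node [X ...] in the tree is produced by exactly one rule application.
Reading the tree off as a leftmost derivation:
  Step 1: S  =>  B A   (applied S -> B A)
  Step 2: B A  =>  B B A   (applied B -> B B)
  Step 3: B B A  =>  B B B A   (applied B -> B B)
  Step 4: B B B A  =>  B B B B A   (applied B -> B B)
  Step 5: B B B B A  =>  b B B B A   (applied B -> b)
  Step 6: b B B B A  =>  b b B B A   (applied B -> b)
  Step 7: b b B B A  =>  b b b B A   (applied B -> b)
  Step 8: b b b B A  =>  b b b b A   (applied B -> b)
  Step 9: b b b b A  =>  b b b b A A   (applied A -> A A)
  Step 10: b b b b A A  =>  b b b b a A   (applied A -> a)
  Step 11: b b b b a A  =>  b b b b a A A   (applied A -> A A)
  Step 12: b b b b a A A  =>  b b b b a A A A   (applied A -> A A)
  Step 13: b b b b a A A A  =>  b b b b a a A A   (applied A -> a)
  Step 14: b b b b a a A A  =>  b b b b a a a A   (applied A -> a)
  Step 15: b b b b a a a A  =>  b b b b a a a A A   (applied A -> A A)
  Step 16: b b b b a a a A A  =>  b b b b a a a a A   (applied A -> a)
  Step 17: b b b b a a a a A  =>  b b b b a a a a a   (applied A -> a)
Final yield: b b b b a a a a a
Total rewrite steps: 17

17


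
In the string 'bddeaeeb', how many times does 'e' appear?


Scanning 'bddeaeeb' for 'e':
  Position 3: 'e' -> MATCH (count: 1)
  Position 5: 'e' -> MATCH (count: 2)
  Position 6: 'e' -> MATCH (count: 3)
Total occurrences of 'e': 3

3


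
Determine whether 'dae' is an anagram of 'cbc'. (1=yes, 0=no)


Sort characters of 'dae': 'ade'
Sort characters of 'cbc': 'bcc'
Sorted forms differ -> they are NOT anagrams
Result: 0

0


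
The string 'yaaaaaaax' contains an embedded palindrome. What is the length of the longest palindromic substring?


Scanning 'yaaaaaaax' for palindromic substrings.
Substring at positions 1-7: 'aaaaaaa'.
Check: reverse('aaaaaaa') = 'aaaaaaa' -> palindrome confirmed.
Neighbouring characters ('y' / 'x') break symmetry, so it cannot extend further.
No longer palindromic substring exists; longest length = 7

7


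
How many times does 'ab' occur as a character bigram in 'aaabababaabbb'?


Scanning 'aaabababaabbb' for bigram 'ab':
  Position 0: 'aa' -> no
  Position 1: 'aa' -> no
  Position 2: 'ab' -> MATCH
  Position 3: 'ba' -> no
  Position 4: 'ab' -> MATCH
  Position 5: 'ba' -> no
  Position 6: 'ab' -> MATCH
  Position 7: 'ba' -> no
  Position 8: 'aa' -> no
  Position 9: 'ab' -> MATCH
  Position 10: 'bb' -> no
  Position 11: 'bb' -> no
Total matches: 4

4


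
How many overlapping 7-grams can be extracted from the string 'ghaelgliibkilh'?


String 'ghaelgliibkilh' has length L = 14.
Number of overlapping n-grams = L - n + 1
Substituting: 14 - 7 + 1 = 8

8


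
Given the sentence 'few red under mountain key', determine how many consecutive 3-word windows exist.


Word trigrams from [5] words:
  Trigram 1: (few red under)
  Trigram 2: (red under mountain)
  Trigram 3: (under mountain key)
Total word trigrams: 5 - 2 = 3

3


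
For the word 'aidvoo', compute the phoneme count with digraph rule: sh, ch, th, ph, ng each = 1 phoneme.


Parsing 'aidvoo' greedily, digraphs first:
  'a' -> vowel phoneme (phonemes so far: 1)
  'i' -> vowel phoneme (phonemes so far: 2)
  'd' -> consonant phoneme (phonemes so far: 3)
  'v' -> consonant phoneme (phonemes so far: 4)
  'o' -> vowel phoneme (phonemes so far: 5)
  'o' -> vowel phoneme (phonemes so far: 6)
Total phonemes: 6

6


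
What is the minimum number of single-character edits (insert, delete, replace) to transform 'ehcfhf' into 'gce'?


Building DP table for s1='ehcfhf' (len 6) and s2='gce' (len 3):
       g  c  e
    0  1  2  3
  e 1  1  2  2
  h 2  2  2  3
  c 3  3  2  3
  f 4  4  3  3
  h 5  5  4  4
  f 6  6  5  5
Edit distance = dp[6][3] = 5

5


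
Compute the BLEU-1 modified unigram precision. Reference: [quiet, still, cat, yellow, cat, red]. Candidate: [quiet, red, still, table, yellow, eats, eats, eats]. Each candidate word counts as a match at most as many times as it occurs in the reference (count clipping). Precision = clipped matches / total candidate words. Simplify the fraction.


Reference word counts: {'cat': 2, 'quiet': 1, 'red': 1, 'still': 1, 'yellow': 1}
Checking each candidate word (with clipping):
  'quiet' -> in reference (ref count 1, used 1/1) -> match (matches: 1)
  'red' -> in reference (ref count 1, used 1/1) -> match (matches: 2)
  'still' -> in reference (ref count 1, used 1/1) -> match (matches: 3)
  'table' -> not in reference -> no match (matches: 3)
  'yellow' -> in reference (ref count 1, used 1/1) -> match (matches: 4)
  'eats' -> not in reference -> no match (matches: 4)
  'eats' -> not in reference -> no match (matches: 4)
  'eats' -> not in reference -> no match (matches: 4)
Clipped matches: 4, Candidate length: 8
Precision = 4/8 = 1/2

1/2


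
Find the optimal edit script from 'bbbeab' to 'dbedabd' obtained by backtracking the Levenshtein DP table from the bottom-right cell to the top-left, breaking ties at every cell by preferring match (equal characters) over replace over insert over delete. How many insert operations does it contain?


Edit distance = 4. Backtracking from cell (6, 7) with preference match > replace > insert > delete,
then listing the resulting alignment 'bbbeab' -> 'dbedabd' left to right:
  Step 1: replace b->d
  Step 2: keep 'b'
  Step 3: replace b->e
  Step 4: replace e->d
  Step 5: keep 'a'
  Step 6: keep 'b'
  Step 7: insert 'd' [insertion #1]
Total insertions: 1

1


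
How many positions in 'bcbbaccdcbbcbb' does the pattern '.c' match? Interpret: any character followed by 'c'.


Pattern: .c means any character followed by 'c'.
Scanning 'bcbbaccdcbbcbb' position-by-position:
  Pos 0: window 'bc' -> MATCH
  Pos 1: window 'cb' -> no
  Pos 2: window 'bb' -> no
  Pos 3: window 'ba' -> no
  Pos 4: window 'ac' -> MATCH
  Pos 5: window 'cc' -> MATCH
  Pos 6: window 'cd' -> no
  Pos 7: window 'dc' -> MATCH
  Pos 8: window 'cb' -> no
  Pos 9: window 'bb' -> no
  Pos 10: window 'bc' -> MATCH
  Pos 11: window 'cb' -> no
  Pos 12: window 'bb' -> no
  Pos 13: window 'b' -> no
Total matches: 5

5


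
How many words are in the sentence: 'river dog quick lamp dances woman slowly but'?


Counting words by splitting on spaces:
  Word 1: 'river'
  Word 2: 'dog'
  Word 3: 'quick'
  Word 4: 'lamp'
  Word 5: 'dances'
  Word 6: 'woman'
  Word 7: 'slowly'
  Word 8: 'but'
Total words: 8

8


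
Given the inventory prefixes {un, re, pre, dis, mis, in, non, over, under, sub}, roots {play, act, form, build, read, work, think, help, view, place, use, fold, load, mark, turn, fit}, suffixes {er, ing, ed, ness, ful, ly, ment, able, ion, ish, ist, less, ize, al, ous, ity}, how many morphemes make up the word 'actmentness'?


Segmenting 'actmentness' against the inventory:
  'act' -> root (morpheme 1)
  'ment' -> suffix (morpheme 2)
  'ness' -> suffix (morpheme 3)
Total morphemes: 3

3


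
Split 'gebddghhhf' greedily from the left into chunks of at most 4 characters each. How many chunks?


'gebddghhhf' has 10 characters.
Chunking with max size 4:
  Chunk 1: 'gebd' (positions 0-3)
  Chunk 2: 'dghh' (positions 4-7)
  Chunk 3: 'hf' (positions 8-9)
Total chunks: ceil(10 / 4) = 3

3


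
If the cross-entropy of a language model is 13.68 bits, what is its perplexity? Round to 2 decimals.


Perplexity formula: PP = 2^H
H = 13.68
PP = 2^13.68
Decompose: 2^13.68 = 2^13 * 2^0.68
2^13 = 8192, 2^0.68 ~ 1.6021398
PP ~ 8192 * 1.6021398 = 13124.7292416
Rounded to 2 decimals: 13124.73

13124.73


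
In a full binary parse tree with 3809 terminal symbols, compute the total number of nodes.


Leaf nodes (terminals): 3809
Internal nodes = n - 1 = 3809 - 1 = 3808
Total = leaves + internal = 3809 + 3808 = 7617

7617


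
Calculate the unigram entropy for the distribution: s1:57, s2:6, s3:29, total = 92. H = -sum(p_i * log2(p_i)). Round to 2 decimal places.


Computing entropy H = -sum(p_i * log2(p_i)):
  s1: p = 57/92 = 0.6196, -p*log2(p) = 0.4279
  s2: p = 6/92 = 0.0652, -p*log2(p) = 0.2569
  s3: p = 29/92 = 0.3152, -p*log2(p) = 0.5250
H = sum of terms = 1.2098
Rounded to 2 decimals: 1.21

1.21


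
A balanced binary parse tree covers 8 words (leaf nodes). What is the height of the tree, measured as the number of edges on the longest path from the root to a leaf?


In a balanced binary tree with n leaves the deepest leaf is ceil(log2(n)) edges below the root.
log2(8) = 3.0000
ceil(3.0000) = 3
height (edges) = 3

3


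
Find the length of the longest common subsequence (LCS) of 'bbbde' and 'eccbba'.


DP table for LCS of 'bbbde' and 'eccbba':
       e  c  c  b  b  a
    0  0  0  0  0  0  0
  b 0  0  0  0  1  1  1
  b 0  0  0  0  1  2  2
  b 0  0  0  0  1  2  2
  d 0  0  0  0  1  2  2
  e 0  1  1  1  1  2  2
LCS: 'bb'
LCS length = 2

2


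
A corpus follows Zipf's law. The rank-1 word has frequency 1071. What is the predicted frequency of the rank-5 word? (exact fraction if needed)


Zipf's law: freq(rank) = f1 / rank
f1 = 1071, rank = 5
freq = 1071 / 5
GCD(1071, 5) = 1
Simplified: 1071/5

1071/5


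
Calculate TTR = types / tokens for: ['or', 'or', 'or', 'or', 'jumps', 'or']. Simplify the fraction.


Tokens: 6
Unique types: ('jumps', 'or') = 2
TTR = 2/6
Simplify: divide both by 2 -> 1/3
TTR = 1/3

1/3


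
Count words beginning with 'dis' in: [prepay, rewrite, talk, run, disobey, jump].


Checking each word for prefix 'dis':
  'prepay' -> no (count: 0)
  'rewrite' -> no (count: 0)
  'talk' -> no (count: 0)
  'run' -> no (count: 0)
  'disobey' -> YES, starts with 'dis' (count: 1)
  'jump' -> no (count: 1)
Total with prefix 'dis': 1

1


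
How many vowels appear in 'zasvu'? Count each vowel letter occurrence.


Scanning each character of 'zasvu':
  Position 1: 'z' -> consonant (running count: 0)
  Position 2: 'a' -> vowel (running count: 1)
  Position 3: 's' -> consonant (running count: 1)
  Position 4: 'v' -> consonant (running count: 1)
  Position 5: 'u' -> vowel (running count: 2)
Total vowels: 2

2


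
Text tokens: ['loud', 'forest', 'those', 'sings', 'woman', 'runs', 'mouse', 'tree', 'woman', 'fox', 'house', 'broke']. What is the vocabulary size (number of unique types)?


Listing all tokens and tracking unique types:
  Token 1: 'loud' -> NEW (unique so far: 1)
  Token 2: 'forest' -> NEW (unique so far: 2)
  Token 3: 'those' -> NEW (unique so far: 3)
  Token 4: 'sings' -> NEW (unique so far: 4)
  Token 5: 'woman' -> NEW (unique so far: 5)
  Token 6: 'runs' -> NEW (unique so far: 6)
  Token 7: 'mouse' -> NEW (unique so far: 7)
  Token 8: 'tree' -> NEW (unique so far: 8)
  Token 9: 'woman' -> duplicate (unique so far: 8)
  Token 10: 'fox' -> NEW (unique so far: 9)
  Token 11: 'house' -> NEW (unique so far: 10)
  Token 12: 'broke' -> NEW (unique so far: 11)
Unique types: ('broke', 'forest', 'fox', 'house', 'loud', 'mouse', 'runs', 'sings', 'those', 'tree', 'woman')
Vocabulary size: 11

11


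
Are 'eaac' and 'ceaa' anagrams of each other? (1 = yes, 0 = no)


Sort characters of 'eaac': 'aace'
Sort characters of 'ceaa': 'aace'
Sorted forms match -> they ARE anagrams
Result: 1

1


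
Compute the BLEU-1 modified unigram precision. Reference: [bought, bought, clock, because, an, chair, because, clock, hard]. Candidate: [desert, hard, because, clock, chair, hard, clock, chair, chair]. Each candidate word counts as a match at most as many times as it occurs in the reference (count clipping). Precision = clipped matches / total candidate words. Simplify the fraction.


Reference word counts: {'an': 1, 'because': 2, 'bought': 2, 'chair': 1, 'clock': 2, 'hard': 1}
Checking each candidate word (with clipping):
  'desert' -> not in reference -> no match (matches: 0)
  'hard' -> in reference (ref count 1, used 1/1) -> match (matches: 1)
  'because' -> in reference (ref count 2, used 1/2) -> match (matches: 2)
  'clock' -> in reference (ref count 2, used 1/2) -> match (matches: 3)
  'chair' -> in reference (ref count 1, used 1/1) -> match (matches: 4)
  'hard' -> ref count 1 already used up (1/1) -> clipped, no match (matches: 4)
  'clock' -> in reference (ref count 2, used 2/2) -> match (matches: 5)
  'chair' -> ref count 1 already used up (1/1) -> clipped, no match (matches: 5)
  'chair' -> ref count 1 already used up (1/1) -> clipped, no match (matches: 5)
Clipped matches: 5, Candidate length: 9
Precision = 5/9

5/9


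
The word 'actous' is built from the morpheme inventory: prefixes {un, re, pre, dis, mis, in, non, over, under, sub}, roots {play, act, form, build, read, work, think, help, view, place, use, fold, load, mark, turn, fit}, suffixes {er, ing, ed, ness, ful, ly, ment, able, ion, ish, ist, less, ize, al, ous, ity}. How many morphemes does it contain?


Segmenting 'actous' against the inventory:
  'act' -> root (morpheme 1)
  'ous' -> suffix (morpheme 2)
Total morphemes: 2

2


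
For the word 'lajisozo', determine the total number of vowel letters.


Scanning each character of 'lajisozo':
  Position 1: 'l' -> consonant (running count: 0)
  Position 2: 'a' -> vowel (running count: 1)
  Position 3: 'j' -> consonant (running count: 1)
  Position 4: 'i' -> vowel (running count: 2)
  Position 5: 's' -> consonant (running count: 2)
  Position 6: 'o' -> vowel (running count: 3)
  Position 7: 'z' -> consonant (running count: 3)
  Position 8: 'o' -> vowel (running count: 4)
Total vowels: 4

4


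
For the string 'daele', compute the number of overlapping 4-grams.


String 'daele' has length L = 5.
Number of overlapping n-grams = L - n + 1
Substituting: 5 - 4 + 1 = 2

2


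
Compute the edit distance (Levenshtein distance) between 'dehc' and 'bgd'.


Building DP table for s1='dehc' (len 4) and s2='bgd' (len 3):
       b  g  d
    0  1  2  3
  d 1  1  2  2
  e 2  2  2  3
  h 3  3  3  3
  c 4  4  4  4
Edit distance = dp[4][3] = 4

4


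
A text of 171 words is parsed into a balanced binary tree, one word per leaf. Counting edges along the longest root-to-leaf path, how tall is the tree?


In a balanced binary tree with n leaves the deepest leaf is ceil(log2(n)) edges below the root.
log2(171) = 7.4179
ceil(7.4179) = 8
height (edges) = 8

8


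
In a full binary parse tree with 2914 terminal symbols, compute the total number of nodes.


Leaf nodes (terminals): 2914
Internal nodes = n - 1 = 2914 - 1 = 2913
Total = leaves + internal = 2914 + 2913 = 5827

5827


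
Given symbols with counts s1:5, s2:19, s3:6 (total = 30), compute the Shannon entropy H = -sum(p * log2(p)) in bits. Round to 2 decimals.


Computing entropy H = -sum(p_i * log2(p_i)):
  s1: p = 5/30 = 0.1667, -p*log2(p) = 0.4308
  s2: p = 19/30 = 0.6333, -p*log2(p) = 0.4173
  s3: p = 6/30 = 0.2000, -p*log2(p) = 0.4644
H = sum of terms = 1.3125
Rounded to 2 decimals: 1.31

1.31


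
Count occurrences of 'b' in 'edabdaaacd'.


Scanning 'edabdaaacd' for 'b':
  Position 3: 'b' -> MATCH (count: 1)
Total occurrences of 'b': 1

1


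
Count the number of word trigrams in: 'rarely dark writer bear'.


Word trigrams from [4] words:
  Trigram 1: (rarely dark writer)
  Trigram 2: (dark writer bear)
Total word trigrams: 4 - 2 = 2

2


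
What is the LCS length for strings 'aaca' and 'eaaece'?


DP table for LCS of 'aaca' and 'eaaece':
       e  a  a  e  c  e
    0  0  0  0  0  0  0
  a 0  0  1  1  1  1  1
  a 0  0  1  2  2  2  2
  c 0  0  1  2  2  3  3
  a 0  0  1  2  2  3  3
LCS: 'aac'
LCS length = 3

3


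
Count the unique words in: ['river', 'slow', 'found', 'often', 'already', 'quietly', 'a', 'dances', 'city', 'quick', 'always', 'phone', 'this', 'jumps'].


Listing all tokens and tracking unique types:
  Token 1: 'river' -> NEW (unique so far: 1)
  Token 2: 'slow' -> NEW (unique so far: 2)
  Token 3: 'found' -> NEW (unique so far: 3)
  Token 4: 'often' -> NEW (unique so far: 4)
  Token 5: 'already' -> NEW (unique so far: 5)
  Token 6: 'quietly' -> NEW (unique so far: 6)
  Token 7: 'a' -> NEW (unique so far: 7)
  Token 8: 'dances' -> NEW (unique so far: 8)
  Token 9: 'city' -> NEW (unique so far: 9)
  Token 10: 'quick' -> NEW (unique so far: 10)
  Token 11: 'always' -> NEW (unique so far: 11)
  Token 12: 'phone' -> NEW (unique so far: 12)
  Token 13: 'this' -> NEW (unique so far: 13)
  Token 14: 'jumps' -> NEW (unique so far: 14)
Unique types: ('a', 'already', 'always', 'city', 'dances', 'found', 'jumps', 'often', 'phone', 'quick', 'quietly', 'river', 'slow', 'this')
Vocabulary size: 14

14


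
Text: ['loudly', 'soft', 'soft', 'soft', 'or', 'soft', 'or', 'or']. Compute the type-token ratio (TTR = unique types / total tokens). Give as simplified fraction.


Tokens: 8
Unique types: ('loudly', 'or', 'soft') = 3
TTR = 3/8
Already in lowest terms.

3/8


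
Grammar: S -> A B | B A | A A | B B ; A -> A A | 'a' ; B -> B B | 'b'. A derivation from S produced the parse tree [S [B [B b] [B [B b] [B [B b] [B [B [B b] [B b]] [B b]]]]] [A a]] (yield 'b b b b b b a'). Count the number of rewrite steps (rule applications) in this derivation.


Every bracketed nonterminal node [X ...] in the tree is produced by exactly one rule application.
Reading the tree off as a leftmost derivation:
  Step 1: S  =>  B A   (applied S -> B A)
  Step 2: B A  =>  B B A   (applied B -> B B)
  Step 3: B B A  =>  b B A   (applied B -> b)
  Step 4: b B A  =>  b B B A   (applied B -> B B)
  Step 5: b B B A  =>  b b B A   (applied B -> b)
  Step 6: b b B A  =>  b b B B A   (applied B -> B B)
  Step 7: b b B B A  =>  b b b B A   (applied B -> b)
  Step 8: b b b B A  =>  b b b B B A   (applied B -> B B)
  Step 9: b b b B B A  =>  b b b B B B A   (applied B -> B B)
  Step 10: b b b B B B A  =>  b b b b B B A   (applied B -> b)
  Step 11: b b b b B B A  =>  b b b b b B A   (applied B -> b)
  Step 12: b b b b b B A  =>  b b b b b b A   (applied B -> b)
  Step 13: b b b b b b A  =>  b b b b b b a   (applied A -> a)
Final yield: b b b b b b a
Total rewrite steps: 13

13


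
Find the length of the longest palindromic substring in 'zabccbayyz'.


Scanning 'zabccbayyz' for palindromic substrings.
Substring at positions 1-6: 'abccba'.
Check: reverse('abccba') = 'abccba' -> palindrome confirmed.
Neighbouring characters ('z' / 'y') break symmetry, so it cannot extend further.
No longer palindromic substring exists; longest length = 6

6


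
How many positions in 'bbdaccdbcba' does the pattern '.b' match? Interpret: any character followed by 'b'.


Pattern: .b means any character followed by 'b'.
Scanning 'bbdaccdbcba' position-by-position:
  Pos 0: window 'bb' -> MATCH
  Pos 1: window 'bd' -> no
  Pos 2: window 'da' -> no
  Pos 3: window 'ac' -> no
  Pos 4: window 'cc' -> no
  Pos 5: window 'cd' -> no
  Pos 6: window 'db' -> MATCH
  Pos 7: window 'bc' -> no
  Pos 8: window 'cb' -> MATCH
  Pos 9: window 'ba' -> no
  Pos 10: window 'a' -> no
Total matches: 3

3


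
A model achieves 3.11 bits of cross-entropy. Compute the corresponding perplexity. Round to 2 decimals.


Perplexity formula: PP = 2^H
H = 3.11
PP = 2^3.11
Decompose: 2^3.11 = 2^3 * 2^0.11
2^3 = 8, 2^0.11 ~ 1.0792282
PP ~ 8 * 1.0792282 = 8.6338256
Rounded to 2 decimals: 8.63

8.63


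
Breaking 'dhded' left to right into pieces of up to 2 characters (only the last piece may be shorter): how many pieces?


'dhded' has 5 characters.
Chunking with max size 2:
  Chunk 1: 'dh' (positions 0-1)
  Chunk 2: 'de' (positions 2-3)
  Chunk 3: 'd' (positions 4-4)
Total chunks: ceil(5 / 2) = 3

3


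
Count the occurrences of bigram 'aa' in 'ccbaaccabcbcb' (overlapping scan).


Scanning 'ccbaaccabcbcb' for bigram 'aa':
  Position 0: 'cc' -> no
  Position 1: 'cb' -> no
  Position 2: 'ba' -> no
  Position 3: 'aa' -> MATCH
  Position 4: 'ac' -> no
  Position 5: 'cc' -> no
  Position 6: 'ca' -> no
  Position 7: 'ab' -> no
  Position 8: 'bc' -> no
  Position 9: 'cb' -> no
  Position 10: 'bc' -> no
  Position 11: 'cb' -> no
Total matches: 1

1


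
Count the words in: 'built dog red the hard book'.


Counting words by splitting on spaces:
  Word 1: 'built'
  Word 2: 'dog'
  Word 3: 'red'
  Word 4: 'the'
  Word 5: 'hard'
  Word 6: 'book'
Total words: 6

6


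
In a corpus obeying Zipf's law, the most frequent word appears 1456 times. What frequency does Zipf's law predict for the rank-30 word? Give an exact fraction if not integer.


Zipf's law: freq(rank) = f1 / rank
f1 = 1456, rank = 30
freq = 1456 / 30
GCD(1456, 30) = 2
Simplified: 728/15

728/15


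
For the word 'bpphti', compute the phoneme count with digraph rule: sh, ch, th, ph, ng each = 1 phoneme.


Parsing 'bpphti' greedily, digraphs first:
  'b' -> consonant phoneme (phonemes so far: 1)
  'p' -> consonant phoneme (phonemes so far: 2)
  'ph' -> digraph (1 consonant phoneme) (phonemes so far: 3)
  't' -> consonant phoneme (phonemes so far: 4)
  'i' -> vowel phoneme (phonemes so far: 5)
Total phonemes: 5

5


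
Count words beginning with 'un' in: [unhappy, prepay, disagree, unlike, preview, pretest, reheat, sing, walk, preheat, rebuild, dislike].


Checking each word for prefix 'un':
  'unhappy' -> YES, starts with 'un' (count: 1)
  'prepay' -> no (count: 1)
  'disagree' -> no (count: 1)
  'unlike' -> YES, starts with 'un' (count: 2)
  'preview' -> no (count: 2)
  'pretest' -> no (count: 2)
  'reheat' -> no (count: 2)
  'sing' -> no (count: 2)
  'walk' -> no (count: 2)
  'preheat' -> no (count: 2)
  'rebuild' -> no (count: 2)
  'dislike' -> no (count: 2)
Total with prefix 'un': 2

2


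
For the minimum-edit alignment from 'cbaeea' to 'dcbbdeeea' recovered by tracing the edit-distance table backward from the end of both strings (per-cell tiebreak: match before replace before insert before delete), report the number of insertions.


Edit distance = 4. Backtracking from cell (6, 9) with preference match > replace > insert > delete,
then listing the resulting alignment 'cbaeea' -> 'dcbbdeeea' left to right:
  Step 1: insert 'd' [insertion #1]
  Step 2: keep 'c'
  Step 3: insert 'b' [insertion #2]
  Step 4: keep 'b'
  Step 5: insert 'd' [insertion #3]
  Step 6: replace a->e
  Step 7: keep 'e'
  Step 8: keep 'e'
  Step 9: keep 'a'
Total insertions: 3

3


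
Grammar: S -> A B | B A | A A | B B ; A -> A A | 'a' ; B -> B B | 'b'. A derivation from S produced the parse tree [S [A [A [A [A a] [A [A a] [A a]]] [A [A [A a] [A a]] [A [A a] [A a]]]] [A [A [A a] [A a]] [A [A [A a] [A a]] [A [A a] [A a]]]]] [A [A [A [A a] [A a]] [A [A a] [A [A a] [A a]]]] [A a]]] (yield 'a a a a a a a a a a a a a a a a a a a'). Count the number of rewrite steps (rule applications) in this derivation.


Every bracketed nonterminal node [X ...] in the tree is produced by exactly one rule application.
Reading the tree off as a leftmost derivation:
  Step 1: S  =>  A A   (applied S -> A A)
  Step 2: A A  =>  A A A   (applied A -> A A)
  Step 3: A A A  =>  A A A A   (applied A -> A A)
  Step 4: A A A A  =>  A A A A A   (applied A -> A A)
  Step 5: A A A A A  =>  a A A A A   (applied A -> a)
  Step 6: a A A A A  =>  a A A A A A   (applied A -> A A)
  Step 7: a A A A A A  =>  a a A A A A   (applied A -> a)
  Step 8: a a A A A A  =>  a a a A A A   (applied A -> a)
  Step 9: a a a A A A  =>  a a a A A A A   (applied A -> A A)
  Step 10: a a a A A A A  =>  a a a A A A A A   (applied A -> A A)
  Step 11: a a a A A A A A  =>  a a a a A A A A   (applied A -> a)
  Step 12: a a a a A A A A  =>  a a a a a A A A   (applied A -> a)
  Step 13: a a a a a A A A  =>  a a a a a A A A A   (applied A -> A A)
  Step 14: a a a a a A A A A  =>  a a a a a a A A A   (applied A -> a)
  Step 15: a a a a a a A A A  =>  a a a a a a a A A   (applied A -> a)
  Step 16: a a a a a a a A A  =>  a a a a a a a A A A   (applied A -> A A)
  Step 17: a a a a a a a A A A  =>  a a a a a a a A A A A   (applied A -> A A)
  Step 18: a a a a a a a A A A A  =>  a a a a a a a a A A A   (applied A -> a)
  Step 19: a a a a a a a a A A A  =>  a a a a a a a a a A A   (applied A -> a)
  Step 20: a a a a a a a a a A A  =>  a a a a a a a a a A A A   (applied A -> A A)
  Step 21: a a a a a a a a a A A A  =>  a a a a a a a a a A A A A   (applied A -> A A)
  Step 22: a a a a a a a a a A A A A  =>  a a a a a a a a a a A A A   (applied A -> a)
  Step 23: a a a a a a a a a a A A A  =>  a a a a a a a a a a a A A   (applied A -> a)
  Step 24: a a a a a a a a a a a A A  =>  a a a a a a a a a a a A A A   (applied A -> A A)
  Step 25: a a a a a a a a a a a A A A  =>  a a a a a a a a a a a a A A   (applied A -> a)
  Step 26: a a a a a a a a a a a a A A  =>  a a a a a a a a a a a a a A   (applied A -> a)
  Step 27: a a a a a a a a a a a a a A  =>  a a a a a a a a a a a a a A A   (applied A -> A A)
  Step 28: a a a a a a a a a a a a a A A  =>  a a a a a a a a a a a a a A A A   (applied A -> A A)
  Step 29: a a a a a a a a a a a a a A A A  =>  a a a a a a a a a a a a a A A A A   (applied A -> A A)
  Step 30: a a a a a a a a a a a a a A A A A  =>  a a a a a a a a a a a a a a A A A   (applied A -> a)
  Step 31: a a a a a a a a a a a a a a A A A  =>  a a a a a a a a a a a a a a a A A   (applied A -> a)
  Step 32: a a a a a a a a a a a a a a a A A  =>  a a a a a a a a a a a a a a a A A A   (applied A -> A A)
  Step 33: a a a a a a a a a a a a a a a A A A  =>  a a a a a a a a a a a a a a a a A A   (applied A -> a)
  Step 34: a a a a a a a a a a a a a a a a A A  =>  a a a a a a a a a a a a a a a a A A A   (applied A -> A A)
  Step 35: a a a a a a a a a a a a a a a a A A A  =>  a a a a a a a a a a a a a a a a a A A   (applied A -> a)
  Step 36: a a a a a a a a a a a a a a a a a A A  =>  a a a a a a a a a a a a a a a a a a A   (applied A -> a)
  Step 37: a a a a a a a a a a a a a a a a a a A  =>  a a a a a a a a a a a a a a a a a a a   (applied A -> a)
Final yield: a a a a a a a a a a a a a a a a a a a
Total rewrite steps: 37

37


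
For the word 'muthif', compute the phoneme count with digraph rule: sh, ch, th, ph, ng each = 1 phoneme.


Parsing 'muthif' greedily, digraphs first:
  'm' -> consonant phoneme (phonemes so far: 1)
  'u' -> vowel phoneme (phonemes so far: 2)
  'th' -> digraph (1 consonant phoneme) (phonemes so far: 3)
  'i' -> vowel phoneme (phonemes so far: 4)
  'f' -> consonant phoneme (phonemes so far: 5)
Total phonemes: 5

5


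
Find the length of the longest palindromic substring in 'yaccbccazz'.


Scanning 'yaccbccazz' for palindromic substrings.
Substring at positions 1-7: 'accbcca'.
Check: reverse('accbcca') = 'accbcca' -> palindrome confirmed.
Neighbouring characters ('y' / 'z') break symmetry, so it cannot extend further.
No longer palindromic substring exists; longest length = 7

7


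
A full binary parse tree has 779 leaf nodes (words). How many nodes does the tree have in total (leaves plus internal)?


Leaf nodes (terminals): 779
Internal nodes = n - 1 = 779 - 1 = 778
Total = leaves + internal = 779 + 778 = 1557

1557


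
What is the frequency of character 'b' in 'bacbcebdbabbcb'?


Scanning 'bacbcebdbabbcb' for 'b':
  Position 0: 'b' -> MATCH (count: 1)
  Position 3: 'b' -> MATCH (count: 2)
  Position 6: 'b' -> MATCH (count: 3)
  Position 8: 'b' -> MATCH (count: 4)
  Position 10: 'b' -> MATCH (count: 5)
  Position 11: 'b' -> MATCH (count: 6)
  Position 13: 'b' -> MATCH (count: 7)
Total occurrences of 'b': 7

7


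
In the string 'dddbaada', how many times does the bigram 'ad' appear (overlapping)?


Scanning 'dddbaada' for bigram 'ad':
  Position 0: 'dd' -> no
  Position 1: 'dd' -> no
  Position 2: 'db' -> no
  Position 3: 'ba' -> no
  Position 4: 'aa' -> no
  Position 5: 'ad' -> MATCH
  Position 6: 'da' -> no
Total matches: 1

1
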